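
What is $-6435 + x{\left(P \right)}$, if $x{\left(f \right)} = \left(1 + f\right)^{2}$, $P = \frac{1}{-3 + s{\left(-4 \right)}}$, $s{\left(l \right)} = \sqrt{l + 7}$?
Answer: $- \frac{19304}{3} - \frac{\sqrt{3}}{6} \approx -6435.0$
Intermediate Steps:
$s{\left(l \right)} = \sqrt{7 + l}$
$P = \frac{1}{-3 + \sqrt{3}}$ ($P = \frac{1}{-3 + \sqrt{7 - 4}} = \frac{1}{-3 + \sqrt{3}} \approx -0.78868$)
$-6435 + x{\left(P \right)} = -6435 + \left(1 - \left(\frac{1}{2} + \frac{\sqrt{3}}{6}\right)\right)^{2} = -6435 + \left(\frac{1}{2} - \frac{\sqrt{3}}{6}\right)^{2}$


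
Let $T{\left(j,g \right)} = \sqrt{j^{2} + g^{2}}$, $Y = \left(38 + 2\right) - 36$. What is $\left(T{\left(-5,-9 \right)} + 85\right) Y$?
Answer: $340 + 4 \sqrt{106} \approx 381.18$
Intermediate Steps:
$Y = 4$ ($Y = 40 - 36 = 4$)
$T{\left(j,g \right)} = \sqrt{g^{2} + j^{2}}$
$\left(T{\left(-5,-9 \right)} + 85\right) Y = \left(\sqrt{\left(-9\right)^{2} + \left(-5\right)^{2}} + 85\right) 4 = \left(\sqrt{81 + 25} + 85\right) 4 = \left(\sqrt{106} + 85\right) 4 = \left(85 + \sqrt{106}\right) 4 = 340 + 4 \sqrt{106}$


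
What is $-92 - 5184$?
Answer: $-5276$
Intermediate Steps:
$-92 - 5184 = -5276$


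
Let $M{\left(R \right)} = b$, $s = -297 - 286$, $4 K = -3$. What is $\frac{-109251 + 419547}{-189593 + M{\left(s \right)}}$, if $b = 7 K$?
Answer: $- \frac{1241184}{758393} \approx -1.6366$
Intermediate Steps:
$K = - \frac{3}{4}$ ($K = \frac{1}{4} \left(-3\right) = - \frac{3}{4} \approx -0.75$)
$s = -583$ ($s = -297 - 286 = -583$)
$b = - \frac{21}{4}$ ($b = 7 \left(- \frac{3}{4}\right) = - \frac{21}{4} \approx -5.25$)
$M{\left(R \right)} = - \frac{21}{4}$
$\frac{-109251 + 419547}{-189593 + M{\left(s \right)}} = \frac{-109251 + 419547}{-189593 - \frac{21}{4}} = \frac{310296}{- \frac{758393}{4}} = 310296 \left(- \frac{4}{758393}\right) = - \frac{1241184}{758393}$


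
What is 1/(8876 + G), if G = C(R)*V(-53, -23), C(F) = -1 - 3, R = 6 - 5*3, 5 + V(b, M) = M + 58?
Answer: 1/8756 ≈ 0.00011421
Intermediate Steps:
V(b, M) = 53 + M (V(b, M) = -5 + (M + 58) = -5 + (58 + M) = 53 + M)
R = -9 (R = 6 - 15 = -9)
C(F) = -4
G = -120 (G = -4*(53 - 23) = -4*30 = -120)
1/(8876 + G) = 1/(8876 - 120) = 1/8756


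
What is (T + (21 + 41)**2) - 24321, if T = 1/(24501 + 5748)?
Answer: -619408772/30249 ≈ -20477.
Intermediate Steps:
T = 1/30249 ≈ 3.3059e-5
(T + (21 + 41)**2) - 24321 = (1/30249 + (21 + 41)**2) - 24321 = (1/30249 + 62**2) - 24321 = (1/30249 + 3844) - 24321 = 116277157/30249 - 24321 = -619408772/30249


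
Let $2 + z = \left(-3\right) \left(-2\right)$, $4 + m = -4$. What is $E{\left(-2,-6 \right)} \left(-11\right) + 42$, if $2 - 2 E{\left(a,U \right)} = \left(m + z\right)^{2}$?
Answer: $119$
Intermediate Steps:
$m = -8$ ($m = -4 - 4 = -8$)
$z = 4$ ($z = -2 - -6 = -2 + 6 = 4$)
$E{\left(a,U \right)} = -7$ ($E{\left(a,U \right)} = 1 - \frac{\left(-8 + 4\right)^{2}}{2} = 1 - \frac{\left(-4\right)^{2}}{2} = 1 - 8 = -7$)
$E{\left(-2,-6 \right)} \left(-11\right) + 42 = \left(-7\right) \left(-11\right) + 42 = 77 + 42 = 119$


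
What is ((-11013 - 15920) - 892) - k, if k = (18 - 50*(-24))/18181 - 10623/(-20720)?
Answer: -10482183027723/376710320 ≈ -27826.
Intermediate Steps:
k = 218373723/376710320 (k = (18 + 1200)*(1/18181) - 10623*(-1/20720) = 1218*(1/18181) + 10623/20720 = 1218/18181 + 10623/20720 = 218373723/376710320 ≈ 0.57969)
((-11013 - 15920) - 892) - k = ((-11013 - 15920) - 892) - 1*218373723/376710320 = (-26933 - 892) - 218373723/376710320 = -27825 - 218373723/376710320 = -10482183027723/376710320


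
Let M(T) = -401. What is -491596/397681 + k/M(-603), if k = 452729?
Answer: -449473445/397681 ≈ -1130.2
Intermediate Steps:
-491596/397681 + k/M(-603) = -491596/397681 + 452729/(-401) = -491596*1/397681 + 452729*(-1/401) = -491596/397681 - 1129 = -449473445/397681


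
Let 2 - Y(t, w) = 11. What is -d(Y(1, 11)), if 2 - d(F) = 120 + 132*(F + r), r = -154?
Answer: -21398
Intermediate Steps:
Y(t, w) = -9 (Y(t, w) = 2 - 1*11 = 2 - 11 = -9)
d(F) = 20210 - 132*F (d(F) = 2 - (120 + 132*(F - 154)) = 2 - (120 + 132*(-154 + F)) = 2 - (120 + (-20328 + 132*F)) = 2 - (-20208 + 132*F) = 2 + (20208 - 132*F) = 20210 - 132*F)
-d(Y(1, 11)) = -(20210 - 132*(-9)) = -(20210 + 1188) = -1*21398 = -21398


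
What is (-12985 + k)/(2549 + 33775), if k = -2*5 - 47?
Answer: -6521/18162 ≈ -0.35905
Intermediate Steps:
k = -57 (k = -10 - 47 = -57)
(-12985 + k)/(2549 + 33775) = (-12985 - 57)/(2549 + 33775) = -13042/36324 = -13042*1/36324 = -6521/18162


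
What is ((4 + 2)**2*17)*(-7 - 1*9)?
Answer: -9792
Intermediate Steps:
((4 + 2)**2*17)*(-7 - 1*9) = (6**2*17)*(-7 - 9) = (36*17)*(-16) = 612*(-16) = -9792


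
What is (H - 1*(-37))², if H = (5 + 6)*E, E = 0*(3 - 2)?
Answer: 1369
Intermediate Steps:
E = 0 (E = 0*1 = 0)
H = 0 (H = (5 + 6)*0 = 11*0 = 0)
(H - 1*(-37))² = (0 - 1*(-37))² = (0 + 37)² = 37² = 1369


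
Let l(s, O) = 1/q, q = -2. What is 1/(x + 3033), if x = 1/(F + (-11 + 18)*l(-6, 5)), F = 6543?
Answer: 13079/39668609 ≈ 0.00032971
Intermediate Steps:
l(s, O) = -½ (l(s, O) = 1/(-2) = -½)
x = 2/13079 (x = 1/(6543 + (-11 + 18)*(-½)) = 1/(6543 + 7*(-½)) = 1/(6543 - 7/2) = 1/(13079/2) = 2/13079 ≈ 0.00015292)
1/(x + 3033) = 1/(2/13079 + 3033) = 1/(39668609/13079) = 13079/39668609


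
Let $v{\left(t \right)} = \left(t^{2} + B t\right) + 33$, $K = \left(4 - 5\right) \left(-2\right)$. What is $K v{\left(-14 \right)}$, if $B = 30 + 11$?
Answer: $-690$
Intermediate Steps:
$B = 41$
$K = 2$ ($K = \left(-1\right) \left(-2\right) = 2$)
$v{\left(t \right)} = 33 + t^{2} + 41 t$ ($v{\left(t \right)} = \left(t^{2} + 41 t\right) + 33 = 33 + t^{2} + 41 t$)
$K v{\left(-14 \right)} = 2 \left(33 + \left(-14\right)^{2} + 41 \left(-14\right)\right) = 2 \left(33 + 196 - 574\right) = 2 \left(-345\right) = -690$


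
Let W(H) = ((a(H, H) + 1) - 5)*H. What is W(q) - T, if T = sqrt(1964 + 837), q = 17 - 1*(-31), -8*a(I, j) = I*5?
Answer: -1632 - sqrt(2801) ≈ -1684.9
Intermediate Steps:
a(I, j) = -5*I/8 (a(I, j) = -I*5/8 = -5*I/8)
q = 48 (q = 17 + 31 = 48)
W(H) = H*(-4 - 5*H/8) (W(H) = ((-5*H/8 + 1) - 5)*H = ((1 - 5*H/8) - 5)*H = (-4 - 5*H/8)*H = H*(-4 - 5*H/8))
T = sqrt(2801) ≈ 52.924
W(q) - T = -1/8*48*(32 + 5*48) - sqrt(2801) = -1/8*48*(32 + 240) - sqrt(2801) = -1/8*48*272 - sqrt(2801) = -1632 - sqrt(2801)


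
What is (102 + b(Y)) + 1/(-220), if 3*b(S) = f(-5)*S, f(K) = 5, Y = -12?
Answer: 18039/220 ≈ 81.995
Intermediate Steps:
b(S) = 5*S/3 (b(S) = (5*S)/3 = 5*S/3)
(102 + b(Y)) + 1/(-220) = (102 + (5/3)*(-12)) + 1/(-220) = (102 - 20) - 1/220 = 82 - 1/220 = 18039/220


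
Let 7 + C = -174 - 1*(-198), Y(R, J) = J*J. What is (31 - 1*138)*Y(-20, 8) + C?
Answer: -6831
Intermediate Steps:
Y(R, J) = J²
C = 17 (C = -7 + (-174 - 1*(-198)) = -7 + (-174 + 198) = -7 + 24 = 17)
(31 - 1*138)*Y(-20, 8) + C = (31 - 1*138)*8² + 17 = (31 - 138)*64 + 17 = -107*64 + 17 = -6848 + 17 = -6831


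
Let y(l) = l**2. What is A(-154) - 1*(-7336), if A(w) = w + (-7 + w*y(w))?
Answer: -3645089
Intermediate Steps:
A(w) = -7 + w + w**3 (A(w) = w + (-7 + w*w**2) = w + (-7 + w**3) = -7 + w + w**3)
A(-154) - 1*(-7336) = (-7 - 154 + (-154)**3) - 1*(-7336) = (-7 - 154 - 3652264) + 7336 = -3652425 + 7336 = -3645089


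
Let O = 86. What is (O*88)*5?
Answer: 37840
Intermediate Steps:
(O*88)*5 = (86*88)*5 = 7568*5 = 37840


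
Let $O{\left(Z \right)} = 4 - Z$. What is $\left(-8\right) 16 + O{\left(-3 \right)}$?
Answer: $-121$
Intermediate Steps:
$\left(-8\right) 16 + O{\left(-3 \right)} = \left(-8\right) 16 + \left(4 - -3\right) = -128 + \left(4 + 3\right) = -128 + 7 = -121$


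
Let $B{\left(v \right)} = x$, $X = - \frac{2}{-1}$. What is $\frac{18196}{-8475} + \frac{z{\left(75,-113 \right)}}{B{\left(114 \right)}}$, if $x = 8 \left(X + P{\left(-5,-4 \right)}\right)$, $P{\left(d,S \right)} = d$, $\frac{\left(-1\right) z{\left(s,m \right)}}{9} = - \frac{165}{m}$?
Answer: $- \frac{108443}{67800} \approx -1.5995$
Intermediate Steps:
$z{\left(s,m \right)} = \frac{1485}{m}$ ($z{\left(s,m \right)} = - 9 \left(- \frac{165}{m}\right) = \frac{1485}{m}$)
$X = 2$ ($X = \left(-2\right) \left(-1\right) = 2$)
$x = -24$ ($x = 8 \left(2 - 5\right) = 8 \left(-3\right) = -24$)
$B{\left(v \right)} = -24$
$\frac{18196}{-8475} + \frac{z{\left(75,-113 \right)}}{B{\left(114 \right)}} = \frac{18196}{-8475} + \frac{1485 \frac{1}{-113}}{-24} = 18196 \left(- \frac{1}{8475}\right) + 1485 \left(- \frac{1}{113}\right) \left(- \frac{1}{24}\right) = - \frac{18196}{8475} - - \frac{495}{904} = - \frac{18196}{8475} + \frac{495}{904} = - \frac{108443}{67800}$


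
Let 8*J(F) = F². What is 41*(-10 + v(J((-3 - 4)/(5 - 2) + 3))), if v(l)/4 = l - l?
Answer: -410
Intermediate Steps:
J(F) = F²/8
v(l) = 0 (v(l) = 4*(l - l) = 4*0 = 0)
41*(-10 + v(J((-3 - 4)/(5 - 2) + 3))) = 41*(-10 + 0) = 41*(-10) = -410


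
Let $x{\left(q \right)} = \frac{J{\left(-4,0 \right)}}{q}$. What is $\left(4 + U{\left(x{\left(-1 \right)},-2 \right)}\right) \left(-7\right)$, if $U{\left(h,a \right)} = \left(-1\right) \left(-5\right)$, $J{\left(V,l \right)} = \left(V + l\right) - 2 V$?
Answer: $-63$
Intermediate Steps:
$J{\left(V,l \right)} = l - V$
$x{\left(q \right)} = \frac{4}{q}$ ($x{\left(q \right)} = \frac{0 - -4}{q} = \frac{0 + 4}{q} = \frac{4}{q}$)
$U{\left(h,a \right)} = 5$
$\left(4 + U{\left(x{\left(-1 \right)},-2 \right)}\right) \left(-7\right) = \left(4 + 5\right) \left(-7\right) = 9 \left(-7\right) = -63$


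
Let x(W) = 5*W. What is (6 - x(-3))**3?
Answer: 9261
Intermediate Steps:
(6 - x(-3))**3 = (6 - 5*(-3))**3 = (6 - 1*(-15))**3 = (6 + 15)**3 = 21**3 = 9261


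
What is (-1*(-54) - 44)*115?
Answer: 1150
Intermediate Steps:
(-1*(-54) - 44)*115 = (54 - 44)*115 = 10*115 = 1150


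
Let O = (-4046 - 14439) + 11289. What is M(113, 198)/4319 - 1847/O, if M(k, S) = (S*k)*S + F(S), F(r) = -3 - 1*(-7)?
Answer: 4555237167/4439932 ≈ 1026.0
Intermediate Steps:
F(r) = 4 (F(r) = -3 + 7 = 4)
O = -7196 (O = -18485 + 11289 = -7196)
M(k, S) = 4 + k*S² (M(k, S) = (S*k)*S + 4 = k*S² + 4 = 4 + k*S²)
M(113, 198)/4319 - 1847/O = (4 + 113*198²)/4319 - 1847/(-7196) = (4 + 113*39204)*(1/4319) - 1847*(-1/7196) = (4 + 4430052)*(1/4319) + 1847/7196 = 4430056*(1/4319) + 1847/7196 = 4430056/4319 + 1847/7196 = 4555237167/4439932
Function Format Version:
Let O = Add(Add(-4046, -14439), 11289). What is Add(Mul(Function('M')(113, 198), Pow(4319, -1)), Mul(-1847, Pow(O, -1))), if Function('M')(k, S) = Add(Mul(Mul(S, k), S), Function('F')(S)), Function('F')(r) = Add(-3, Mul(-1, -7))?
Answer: Rational(4555237167, 4439932) ≈ 1026.0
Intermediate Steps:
Function('F')(r) = 4 (Function('F')(r) = Add(-3, 7) = 4)
O = -7196 (O = Add(-18485, 11289) = -7196)
Function('M')(k, S) = Add(4, Mul(k, Pow(S, 2))) (Function('M')(k, S) = Add(Mul(Mul(S, k), S), 4) = Add(Mul(k, Pow(S, 2)), 4) = Add(4, Mul(k, Pow(S, 2))))
Add(Mul(Function('M')(113, 198), Pow(4319, -1)), Mul(-1847, Pow(O, -1))) = Add(Mul(Add(4, Mul(113, Pow(198, 2))), Pow(4319, -1)), Mul(-1847, Pow(-7196, -1))) = Add(Mul(Add(4, Mul(113, 39204)), Rational(1, 4319)), Mul(-1847, Rational(-1, 7196))) = Add(Mul(Add(4, 4430052), Rational(1, 4319)), Rational(1847, 7196)) = Add(Mul(4430056, Rational(1, 4319)), Rational(1847, 7196)) = Add(Rational(4430056, 4319), Rational(1847, 7196)) = Rational(4555237167, 4439932)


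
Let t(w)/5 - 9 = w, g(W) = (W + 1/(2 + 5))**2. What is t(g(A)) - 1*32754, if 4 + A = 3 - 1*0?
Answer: -1602561/49 ≈ -32705.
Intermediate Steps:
A = -1 (A = -4 + (3 - 1*0) = -4 + (3 + 0) = -4 + 3 = -1)
g(W) = (1/7 + W)**2 (g(W) = (W + 1/7)**2 = (1/7 + W)**2)
t(w) = 45 + 5*w
t(g(A)) - 1*32754 = (45 + 5*((1 + 7*(-1))**2/49)) - 1*32754 = (45 + 5*((1 - 7)**2/49)) - 32754 = (45 + 5*((1/49)*(-6)**2)) - 32754 = (45 + 5*((1/49)*36)) - 32754 = (45 + 5*(36/49)) - 32754 = (45 + 180/49) - 32754 = 2385/49 - 32754 = -1602561/49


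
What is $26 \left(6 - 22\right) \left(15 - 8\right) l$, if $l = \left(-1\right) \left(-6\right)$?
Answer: $-17472$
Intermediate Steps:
$l = 6$
$26 \left(6 - 22\right) \left(15 - 8\right) l = 26 \left(6 - 22\right) \left(15 - 8\right) 6 = 26 \left(\left(-16\right) 7\right) 6 = 26 \left(-112\right) 6 = \left(-2912\right) 6 = -17472$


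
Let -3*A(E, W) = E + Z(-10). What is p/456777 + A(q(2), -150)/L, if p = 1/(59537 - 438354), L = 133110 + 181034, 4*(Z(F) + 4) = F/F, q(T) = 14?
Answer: -2364811458299/217431493466361984 ≈ -1.0876e-5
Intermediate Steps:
Z(F) = -15/4 (Z(F) = -4 + (F/F)/4 = -4 + (¼)*1 = -4 + ¼ = -15/4)
L = 314144
p = -1/378817 (p = 1/(-378817) = -1/378817 ≈ -2.6398e-6)
A(E, W) = 5/4 - E/3 (A(E, W) = -(E - 15/4)/3 = -(-15/4 + E)/3 = 5/4 - E/3)
p/456777 + A(q(2), -150)/L = -1/378817/456777 + (5/4 - ⅓*14)/314144 = -1/378817*1/456777 + (5/4 - 14/3)*(1/314144) = -1/173034892809 - 41/12*1/314144 = -1/173034892809 - 41/3769728 = -2364811458299/217431493466361984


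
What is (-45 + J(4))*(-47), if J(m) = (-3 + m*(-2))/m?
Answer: 8977/4 ≈ 2244.3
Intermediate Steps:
J(m) = (-3 - 2*m)/m
(-45 + J(4))*(-47) = (-45 + (-2 - 3/4))*(-47) = (-45 + (-2 - 3*¼))*(-47) = (-45 + (-2 - ¾))*(-47) = (-45 - 11/4)*(-47) = -191/4*(-47) = 8977/4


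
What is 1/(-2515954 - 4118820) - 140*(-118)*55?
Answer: 6028355656399/6634774 ≈ 9.0860e+5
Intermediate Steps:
1/(-2515954 - 4118820) - 140*(-118)*55 = 1/(-6634774) + 16520*55 = -1/6634774 + 908600 = 6028355656399/6634774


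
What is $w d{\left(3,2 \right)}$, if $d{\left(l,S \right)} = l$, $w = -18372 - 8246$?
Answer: $-79854$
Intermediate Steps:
$w = -26618$
$w d{\left(3,2 \right)} = \left(-26618\right) 3 = -79854$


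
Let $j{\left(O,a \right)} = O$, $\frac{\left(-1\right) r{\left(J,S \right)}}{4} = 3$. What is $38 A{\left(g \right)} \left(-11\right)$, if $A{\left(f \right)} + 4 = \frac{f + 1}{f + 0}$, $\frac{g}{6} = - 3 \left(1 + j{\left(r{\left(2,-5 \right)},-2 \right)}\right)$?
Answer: $\frac{11267}{9} \approx 1251.9$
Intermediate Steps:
$r{\left(J,S \right)} = -12$ ($r{\left(J,S \right)} = \left(-4\right) 3 = -12$)
$g = 198$ ($g = 6 \left(- 3 \left(1 - 12\right)\right) = 6 \left(\left(-3\right) \left(-11\right)\right) = 6 \cdot 33 = 198$)
$A{\left(f \right)} = -4 + \frac{1 + f}{f}$ ($A{\left(f \right)} = -4 + \frac{f + 1}{f + 0} = -4 + \frac{1 + f}{f}$)
$38 A{\left(g \right)} \left(-11\right) = 38 \left(-3 + \frac{1}{198}\right) \left(-11\right) = 38 \left(- \frac{593}{198}\right) \left(-11\right) = \left(- \frac{11267}{99}\right) \left(-11\right) = \frac{11267}{9}$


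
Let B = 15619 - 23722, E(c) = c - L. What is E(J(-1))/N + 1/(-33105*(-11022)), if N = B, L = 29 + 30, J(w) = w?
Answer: 7297668901/985549820310 ≈ 0.0074047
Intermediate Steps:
L = 59
E(c) = -59 + c (E(c) = c - 1*59 = c - 59 = -59 + c)
B = -8103
N = -8103
E(J(-1))/N + 1/(-33105*(-11022)) = (-59 - 1)/(-8103) + 1/(-33105*(-11022)) = -60*(-1/8103) - 1/33105*(-1/11022) = 20/2701 + 1/364883310 = 7297668901/985549820310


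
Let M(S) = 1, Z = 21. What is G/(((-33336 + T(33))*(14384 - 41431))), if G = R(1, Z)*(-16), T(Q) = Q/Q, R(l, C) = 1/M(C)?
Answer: -16/901611745 ≈ -1.7746e-8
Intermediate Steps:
R(l, C) = 1 (R(l, C) = 1/1 = 1)
T(Q) = 1
G = -16 (G = 1*(-16) = -16)
G/(((-33336 + T(33))*(14384 - 41431))) = -16*1/((-33336 + 1)*(14384 - 41431)) = -16/((-33335*(-27047))) = -16/901611745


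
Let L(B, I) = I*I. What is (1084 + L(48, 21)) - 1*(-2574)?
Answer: 4099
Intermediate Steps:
L(B, I) = I²
(1084 + L(48, 21)) - 1*(-2574) = (1084 + 21²) - 1*(-2574) = (1084 + 441) + 2574 = 1525 + 2574 = 4099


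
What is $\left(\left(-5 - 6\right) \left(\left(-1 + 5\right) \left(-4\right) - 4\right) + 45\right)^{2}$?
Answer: $70225$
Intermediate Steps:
$\left(\left(-5 - 6\right) \left(\left(-1 + 5\right) \left(-4\right) - 4\right) + 45\right)^{2} = \left(\left(-5 - 6\right) \left(4 \left(-4\right) - 4\right) + 45\right)^{2} = \left(- 11 \left(-16 - 4\right) + 45\right)^{2} = \left(\left(-11\right) \left(-20\right) + 45\right)^{2} = \left(220 + 45\right)^{2} = 265^{2} = 70225$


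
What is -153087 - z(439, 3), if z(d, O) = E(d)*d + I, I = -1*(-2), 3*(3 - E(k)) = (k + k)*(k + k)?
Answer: 337954858/3 ≈ 1.1265e+8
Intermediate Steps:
E(k) = 3 - 4*k²/3 (E(k) = 3 - (k + k)*(k + k)/3 = 3 - 2*k*2*k/3 = 3 - 4*k²/3)
I = 2
z(d, O) = 2 + d*(3 - 4*d²/3) (z(d, O) = (3 - 4*d²/3)*d + 2 = d*(3 - 4*d²/3) + 2 = 2 + d*(3 - 4*d²/3))
-153087 - z(439, 3) = -153087 - (2 - ⅓*439*(-9 + 4*439²)) = -153087 - (2 - ⅓*439*(-9 + 4*192721)) = -153087 - (2 - ⅓*439*(-9 + 770884)) = -153087 - (2 - ⅓*439*770875) = -153087 - (2 - 338414125/3) = -153087 - 1*(-338414119/3) = -153087 + 338414119/3 = 337954858/3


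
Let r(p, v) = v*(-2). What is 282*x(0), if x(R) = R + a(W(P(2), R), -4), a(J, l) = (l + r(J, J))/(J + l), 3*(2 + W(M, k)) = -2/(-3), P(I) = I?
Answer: 282/13 ≈ 21.692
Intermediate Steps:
r(p, v) = -2*v
W(M, k) = -16/9 (W(M, k) = -2 + (-2/(-3))/3 = -2 + (-2*(-⅓))/3 = -2 + (⅓)*(⅔) = -2 + 2/9 = -16/9)
a(J, l) = (l - 2*J)/(J + l)
x(R) = 1/13 + R (x(R) = R + (-4 - 2*(-16/9))/(-16/9 - 4) = R + (-4 + 32/9)/(-52/9) = R - 9/52*(-4/9) = R + 1/13 = 1/13 + R)
282*x(0) = 282*(1/13 + 0) = 282*(1/13) = 282/13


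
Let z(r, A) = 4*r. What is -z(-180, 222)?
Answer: 720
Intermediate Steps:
-z(-180, 222) = -4*(-180) = -1*(-720) = 720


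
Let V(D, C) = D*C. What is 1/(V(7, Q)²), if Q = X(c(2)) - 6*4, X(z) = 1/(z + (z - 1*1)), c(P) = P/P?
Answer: 1/25921 ≈ 3.8579e-5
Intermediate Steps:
c(P) = 1
X(z) = 1/(-1 + 2*z) (X(z) = 1/(z + (z - 1)) = 1/(z + (-1 + z)) = 1/(-1 + 2*z))
Q = -23 (Q = 1/(-1 + 2*1) - 6*4 = 1/(-1 + 2) - 1*24 = 1/1 - 24 = 1 - 24 = -23)
V(D, C) = C*D
1/(V(7, Q)²) = 1/((-23*7)²) = 1/((-161)²) = 1/25921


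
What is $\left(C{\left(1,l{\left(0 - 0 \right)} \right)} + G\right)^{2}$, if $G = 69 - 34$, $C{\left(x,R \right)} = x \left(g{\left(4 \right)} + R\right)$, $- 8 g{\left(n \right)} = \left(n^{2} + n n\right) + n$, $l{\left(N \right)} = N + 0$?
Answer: $\frac{3721}{4} \approx 930.25$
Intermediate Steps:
$l{\left(N \right)} = N$
$g{\left(n \right)} = - \frac{n^{2}}{4} - \frac{n}{8}$ ($g{\left(n \right)} = - \frac{\left(n^{2} + n n\right) + n}{8} = - \frac{\left(n^{2} + n^{2}\right) + n}{8} = - \frac{2 n^{2} + n}{8} = - \frac{n + 2 n^{2}}{8} = - \frac{n^{2}}{4} - \frac{n}{8}$)
$C{\left(x,R \right)} = x \left(- \frac{9}{2} + R\right)$ ($C{\left(x,R \right)} = x \left(\left(- \frac{1}{8}\right) 4 \left(1 + 2 \cdot 4\right) + R\right) = x \left(\left(- \frac{1}{8}\right) 4 \left(1 + 8\right) + R\right) = x \left(\left(- \frac{1}{8}\right) 4 \cdot 9 + R\right) = x \left(- \frac{9}{2} + R\right)$)
$G = 35$ ($G = 69 - 34 = 35$)
$\left(C{\left(1,l{\left(0 - 0 \right)} \right)} + G\right)^{2} = \left(\frac{1}{2} \cdot 1 \left(-9 + 2 \left(0 - 0\right)\right) + 35\right)^{2} = \left(\frac{1}{2} \cdot 1 \left(-9 + 2 \left(0 + 0\right)\right) + 35\right)^{2} = \left(\frac{1}{2} \cdot 1 \left(-9 + 2 \cdot 0\right) + 35\right)^{2} = \left(\frac{1}{2} \cdot 1 \left(-9 + 0\right) + 35\right)^{2} = \left(\frac{1}{2} \cdot 1 \left(-9\right) + 35\right)^{2} = \left(- \frac{9}{2} + 35\right)^{2} = \left(\frac{61}{2}\right)^{2} = \frac{3721}{4}$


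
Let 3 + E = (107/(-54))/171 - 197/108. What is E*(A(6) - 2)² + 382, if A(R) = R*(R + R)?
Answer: -107634931/4617 ≈ -23313.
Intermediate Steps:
A(R) = 2*R² (A(R) = R*(2*R) = 2*R²)
E = -89305/18468 (E = -3 + ((107/(-54))/171 - 197/108) = -3 + ((107*(-1/54))*(1/171) - 197*1/108) = -3 + (-107/54*1/171 - 197/108) = -3 + (-107/9234 - 197/108) = -3 - 33901/18468 = -89305/18468 ≈ -4.8357)
E*(A(6) - 2)² + 382 = -89305*(2*6² - 2)²/18468 + 382 = -89305*(2*36 - 2)²/18468 + 382 = -89305*(72 - 2)²/18468 + 382 = -89305/18468*70² + 382 = -89305/18468*4900 + 382 = -109398625/4617 + 382 = -107634931/4617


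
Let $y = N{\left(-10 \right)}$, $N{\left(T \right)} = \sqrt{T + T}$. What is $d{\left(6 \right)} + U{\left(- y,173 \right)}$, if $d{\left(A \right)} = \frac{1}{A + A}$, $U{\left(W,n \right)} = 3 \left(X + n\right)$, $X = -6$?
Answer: $\frac{6013}{12} \approx 501.08$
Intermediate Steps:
$N{\left(T \right)} = \sqrt{2} \sqrt{T}$ ($N{\left(T \right)} = \sqrt{2 T} = \sqrt{2} \sqrt{T}$)
$y = 2 i \sqrt{5}$ ($y = \sqrt{2} \sqrt{-10} = \sqrt{2} i \sqrt{10} = 2 i \sqrt{5} \approx 4.4721 i$)
$U{\left(W,n \right)} = -18 + 3 n$ ($U{\left(W,n \right)} = 3 \left(-6 + n\right) = -18 + 3 n$)
$d{\left(A \right)} = \frac{1}{2 A}$
$d{\left(6 \right)} + U{\left(- y,173 \right)} = \frac{1}{2 \cdot 6} + \left(-18 + 3 \cdot 173\right) = \frac{1}{2} \cdot \frac{1}{6} + \left(-18 + 519\right) = \frac{1}{12} + 501 = \frac{6013}{12}$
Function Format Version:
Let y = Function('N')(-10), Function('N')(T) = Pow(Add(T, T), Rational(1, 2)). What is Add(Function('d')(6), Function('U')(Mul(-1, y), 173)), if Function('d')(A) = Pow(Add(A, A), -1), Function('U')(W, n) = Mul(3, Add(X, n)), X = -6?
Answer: Rational(6013, 12) ≈ 501.08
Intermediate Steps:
Function('N')(T) = Mul(Pow(2, Rational(1, 2)), Pow(T, Rational(1, 2))) (Function('N')(T) = Pow(Mul(2, T), Rational(1, 2)) = Mul(Pow(2, Rational(1, 2)), Pow(T, Rational(1, 2))))
y = Mul(2, I, Pow(5, Rational(1, 2))) (y = Mul(Pow(2, Rational(1, 2)), Pow(-10, Rational(1, 2))) = Mul(Pow(2, Rational(1, 2)), Mul(I, Pow(10, Rational(1, 2)))) = Mul(2, I, Pow(5, Rational(1, 2))) ≈ Mul(4.4721, I))
Function('U')(W, n) = Add(-18, Mul(3, n)) (Function('U')(W, n) = Mul(3, Add(-6, n)) = Add(-18, Mul(3, n)))
Function('d')(A) = Mul(Rational(1, 2), Pow(A, -1)) (Function('d')(A) = Pow(Mul(2, A), -1) = Mul(Rational(1, 2), Pow(A, -1)))
Add(Function('d')(6), Function('U')(Mul(-1, y), 173)) = Add(Mul(Rational(1, 2), Pow(6, -1)), Add(-18, Mul(3, 173))) = Add(Mul(Rational(1, 2), Rational(1, 6)), Add(-18, 519)) = Add(Rational(1, 12), 501) = Rational(6013, 12)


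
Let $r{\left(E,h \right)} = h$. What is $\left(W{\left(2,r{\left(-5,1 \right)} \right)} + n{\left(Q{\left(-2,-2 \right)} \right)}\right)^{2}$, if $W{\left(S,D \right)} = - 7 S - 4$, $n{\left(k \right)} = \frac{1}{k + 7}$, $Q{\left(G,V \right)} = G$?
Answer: $\frac{7921}{25} \approx 316.84$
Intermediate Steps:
$n{\left(k \right)} = \frac{1}{7 + k}$
$W{\left(S,D \right)} = -4 - 7 S$
$\left(W{\left(2,r{\left(-5,1 \right)} \right)} + n{\left(Q{\left(-2,-2 \right)} \right)}\right)^{2} = \left(\left(-4 - 14\right) + \frac{1}{7 - 2}\right)^{2} = \left(\left(-4 - 14\right) + \frac{1}{5}\right)^{2} = \left(-18 + \frac{1}{5}\right)^{2} = \left(- \frac{89}{5}\right)^{2} = \frac{7921}{25}$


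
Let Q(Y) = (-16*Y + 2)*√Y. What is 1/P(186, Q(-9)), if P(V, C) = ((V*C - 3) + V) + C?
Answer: 61/2236208775 - 27302*I/2236208775 ≈ 2.7278e-8 - 1.2209e-5*I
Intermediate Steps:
Q(Y) = √Y*(2 - 16*Y) (Q(Y) = (2 - 16*Y)*√Y = √Y*(2 - 16*Y))
P(V, C) = -3 + C + V + C*V (P(V, C) = ((C*V - 3) + V) + C = ((-3 + C*V) + V) + C = (-3 + V + C*V) + C = -3 + C + V + C*V)
1/P(186, Q(-9)) = 1/(-3 + √(-9)*(2 - 16*(-9)) + 186 + (√(-9)*(2 - 16*(-9)))*186) = 1/(-3 + (3*I)*(2 + 144) + 186 + ((3*I)*(2 + 144))*186) = 1/(-3 + (3*I)*146 + 186 + ((3*I)*146)*186) = 1/(-3 + 438*I + 186 + (438*I)*186) = 1/(-3 + 438*I + 186 + 81468*I) = 1/(183 + 81906*I) = (183 - 81906*I)/6708626325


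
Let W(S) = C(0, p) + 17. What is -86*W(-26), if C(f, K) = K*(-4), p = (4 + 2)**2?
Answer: 10922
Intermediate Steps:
p = 36 (p = 6**2 = 36)
C(f, K) = -4*K
W(S) = -127 (W(S) = -4*36 + 17 = -144 + 17 = -127)
-86*W(-26) = -86*(-127) = 10922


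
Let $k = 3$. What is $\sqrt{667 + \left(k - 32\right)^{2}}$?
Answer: $2 \sqrt{377} \approx 38.833$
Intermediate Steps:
$\sqrt{667 + \left(k - 32\right)^{2}} = \sqrt{667 + \left(3 - 32\right)^{2}} = \sqrt{667 + \left(-29\right)^{2}} = \sqrt{667 + 841} = \sqrt{1508} = 2 \sqrt{377}$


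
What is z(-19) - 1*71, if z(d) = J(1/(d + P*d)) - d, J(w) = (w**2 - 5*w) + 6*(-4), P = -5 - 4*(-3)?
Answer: -1755143/23104 ≈ -75.967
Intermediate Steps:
P = 7 (P = -5 + 12 = 7)
J(w) = -24 + w**2 - 5*w (J(w) = (w**2 - 5*w) - 24 = -24 + w**2 - 5*w)
z(d) = -24 - d - 5/(8*d) + 1/(64*d**2) (z(d) = (-24 + (1/(d + 7*d))**2 - 5/(d + 7*d)) - d = (-24 + (1/(8*d))**2 - 5*1/(8*d)) - d = (-24 + (1/(8*d))**2 - 5/(8*d)) - d = (-24 + 1/(64*d**2) - 5/(8*d)) - d = (-24 - 5/(8*d) + 1/(64*d**2)) - d = -24 - d - 5/(8*d) + 1/(64*d**2))
z(-19) - 1*71 = (-24 - 1*(-19) - 5/8/(-19) + (1/64)/(-19)**2) - 1*71 = (-24 + 19 - 5/8*(-1/19) + (1/64)*(1/361)) - 71 = (-24 + 19 + 5/152 + 1/23104) - 71 = -114759/23104 - 71 = -1755143/23104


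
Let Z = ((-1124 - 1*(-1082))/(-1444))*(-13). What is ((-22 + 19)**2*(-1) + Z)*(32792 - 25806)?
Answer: -23651103/361 ≈ -65516.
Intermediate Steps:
Z = -273/722 (Z = ((-1124 + 1082)*(-1/1444))*(-13) = -42*(-1/1444)*(-13) = (21/722)*(-13) = -273/722 ≈ -0.37812)
((-22 + 19)**2*(-1) + Z)*(32792 - 25806) = ((-22 + 19)**2*(-1) - 273/722)*(32792 - 25806) = ((-3)**2*(-1) - 273/722)*6986 = (9*(-1) - 273/722)*6986 = (-9 - 273/722)*6986 = -6771/722*6986 = -23651103/361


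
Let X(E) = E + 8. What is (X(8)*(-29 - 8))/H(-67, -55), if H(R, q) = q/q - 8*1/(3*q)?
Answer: -97680/173 ≈ -564.62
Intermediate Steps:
X(E) = 8 + E
H(R, q) = 1 - 8/(3*q) (H(R, q) = 1 - 8*1/(3*q) = 1 - 8/(3*q))
(X(8)*(-29 - 8))/H(-67, -55) = ((8 + 8)*(-29 - 8))/(((-8/3 - 55)/(-55))) = (16*(-37))/((-1/55*(-173/3))) = -592/173/165 = -592*165/173 = -97680/173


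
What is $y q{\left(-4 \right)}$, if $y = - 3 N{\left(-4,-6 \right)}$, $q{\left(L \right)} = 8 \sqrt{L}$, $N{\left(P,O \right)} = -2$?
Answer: $96 i \approx 96.0 i$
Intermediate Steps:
$y = 6$ ($y = \left(-3\right) \left(-2\right) = 6$)
$y q{\left(-4 \right)} = 6 \cdot 8 \sqrt{-4} = 6 \cdot 8 \cdot 2 i = 6 \cdot 16 i = 96 i$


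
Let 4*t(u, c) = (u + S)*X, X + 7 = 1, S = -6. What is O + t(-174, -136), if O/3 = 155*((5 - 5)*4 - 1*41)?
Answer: -18795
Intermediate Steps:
X = -6 (X = -7 + 1 = -6)
t(u, c) = 9 - 3*u/2 (t(u, c) = ((u - 6)*(-6))/4 = ((-6 + u)*(-6))/4 = (36 - 6*u)/4 = 9 - 3*u/2)
O = -19065 (O = 3*(155*((5 - 5)*4 - 1*41)) = 3*(155*(0*4 - 41)) = 3*(155*(0 - 41)) = 3*(155*(-41)) = 3*(-6355) = -19065)
O + t(-174, -136) = -19065 + (9 - 3/2*(-174)) = -19065 + (9 + 261) = -19065 + 270 = -18795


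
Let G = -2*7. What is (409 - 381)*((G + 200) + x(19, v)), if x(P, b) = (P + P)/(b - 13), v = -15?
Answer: 5170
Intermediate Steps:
G = -14
x(P, b) = 2*P/(-13 + b) (x(P, b) = (2*P)/(-13 + b) = 2*P/(-13 + b))
(409 - 381)*((G + 200) + x(19, v)) = (409 - 381)*((-14 + 200) + 2*19/(-13 - 15)) = 28*(186 + 2*19/(-28)) = 28*(186 + 2*19*(-1/28)) = 28*(186 - 19/14) = 28*(2585/14) = 5170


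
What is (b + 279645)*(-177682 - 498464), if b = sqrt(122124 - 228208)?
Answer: -189080848170 - 1352292*I*sqrt(26521) ≈ -1.8908e+11 - 2.2022e+8*I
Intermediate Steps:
b = 2*I*sqrt(26521) (b = sqrt(-106084) = 2*I*sqrt(26521) ≈ 325.71*I)
(b + 279645)*(-177682 - 498464) = (2*I*sqrt(26521) + 279645)*(-177682 - 498464) = (279645 + 2*I*sqrt(26521))*(-676146) = -189080848170 - 1352292*I*sqrt(26521)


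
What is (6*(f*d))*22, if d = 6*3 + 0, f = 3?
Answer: 7128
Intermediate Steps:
d = 18 (d = 18 + 0 = 18)
(6*(f*d))*22 = (6*(3*18))*22 = (6*54)*22 = 324*22 = 7128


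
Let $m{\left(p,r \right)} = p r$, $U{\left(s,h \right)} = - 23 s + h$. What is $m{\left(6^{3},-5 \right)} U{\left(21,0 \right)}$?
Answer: $521640$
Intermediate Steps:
$U{\left(s,h \right)} = h - 23 s$
$m{\left(6^{3},-5 \right)} U{\left(21,0 \right)} = 6^{3} \left(-5\right) \left(0 - 483\right) = 216 \left(-5\right) \left(0 - 483\right) = \left(-1080\right) \left(-483\right) = 521640$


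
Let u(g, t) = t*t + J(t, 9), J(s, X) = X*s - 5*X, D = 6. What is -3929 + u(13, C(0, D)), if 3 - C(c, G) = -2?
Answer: -3904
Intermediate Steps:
J(s, X) = -5*X + X*s
C(c, G) = 5 (C(c, G) = 3 - 1*(-2) = 3 + 2 = 5)
u(g, t) = -45 + t**2 + 9*t (u(g, t) = t*t + 9*(-5 + t) = t**2 + (-45 + 9*t) = -45 + t**2 + 9*t)
-3929 + u(13, C(0, D)) = -3929 + (-45 + 5**2 + 9*5) = -3929 + (-45 + 25 + 45) = -3929 + 25 = -3904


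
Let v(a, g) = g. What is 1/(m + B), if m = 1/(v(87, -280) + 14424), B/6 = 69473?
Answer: 14144/5895756673 ≈ 2.3990e-6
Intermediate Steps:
B = 416838 (B = 6*69473 = 416838)
m = 1/14144 (m = 1/(-280 + 14424) = 1/14144 ≈ 7.0701e-5)
1/(m + B) = 1/(1/14144 + 416838) = 1/(5895756673/14144) = 14144/5895756673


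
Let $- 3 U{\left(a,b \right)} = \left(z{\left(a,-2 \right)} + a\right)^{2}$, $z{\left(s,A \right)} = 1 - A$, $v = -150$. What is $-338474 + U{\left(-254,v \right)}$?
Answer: $- \frac{1078423}{3} \approx -3.5947 \cdot 10^{5}$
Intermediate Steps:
$U{\left(a,b \right)} = - \frac{\left(3 + a\right)^{2}}{3}$ ($U{\left(a,b \right)} = - \frac{\left(\left(1 - -2\right) + a\right)^{2}}{3} = - \frac{\left(\left(1 + 2\right) + a\right)^{2}}{3} = - \frac{\left(3 + a\right)^{2}}{3}$)
$-338474 + U{\left(-254,v \right)} = -338474 - \frac{\left(3 - 254\right)^{2}}{3} = -338474 - \frac{\left(-251\right)^{2}}{3} = -338474 - \frac{63001}{3} = - \frac{1078423}{3}$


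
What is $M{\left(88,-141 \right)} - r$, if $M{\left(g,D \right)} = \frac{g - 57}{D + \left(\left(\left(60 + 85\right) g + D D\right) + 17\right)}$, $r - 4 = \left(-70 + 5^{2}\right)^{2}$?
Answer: $- \frac{65976962}{32517} \approx -2029.0$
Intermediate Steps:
$r = 2029$ ($r = 4 + \left(-70 + 5^{2}\right)^{2} = 4 + \left(-70 + 25\right)^{2} = 4 + \left(-45\right)^{2} = 4 + 2025 = 2029$)
$M{\left(g,D \right)} = \frac{-57 + g}{17 + D + D^{2} + 145 g}$ ($M{\left(g,D \right)} = \frac{-57 + g}{D + \left(\left(145 g + D^{2}\right) + 17\right)} = \frac{-57 + g}{D + \left(\left(D^{2} + 145 g\right) + 17\right)} = \frac{-57 + g}{D + \left(17 + D^{2} + 145 g\right)} = \frac{-57 + g}{17 + D + D^{2} + 145 g}$)
$M{\left(88,-141 \right)} - r = \frac{-57 + 88}{17 - 141 + \left(-141\right)^{2} + 145 \cdot 88} - 2029 = \frac{1}{17 - 141 + 19881 + 12760} \cdot 31 - 2029 = \frac{1}{32517} \cdot 31 - 2029 = \frac{31}{32517} - 2029 = - \frac{65976962}{32517}$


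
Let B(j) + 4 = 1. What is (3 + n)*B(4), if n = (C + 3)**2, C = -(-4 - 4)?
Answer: -372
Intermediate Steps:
C = 8 (C = -1*(-8) = 8)
n = 121 (n = (8 + 3)**2 = 11**2 = 121)
B(j) = -3 (B(j) = -4 + 1 = -3)
(3 + n)*B(4) = (3 + 121)*(-3) = 124*(-3) = -372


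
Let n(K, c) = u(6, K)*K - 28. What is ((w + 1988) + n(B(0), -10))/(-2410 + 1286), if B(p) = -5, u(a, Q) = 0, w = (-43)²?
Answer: -3809/1124 ≈ -3.3888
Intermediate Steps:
w = 1849
n(K, c) = -28 (n(K, c) = 0*K - 28 = 0 - 28 = -28)
((w + 1988) + n(B(0), -10))/(-2410 + 1286) = ((1849 + 1988) - 28)/(-2410 + 1286) = (3837 - 28)/(-1124) = 3809*(-1/1124) = -3809/1124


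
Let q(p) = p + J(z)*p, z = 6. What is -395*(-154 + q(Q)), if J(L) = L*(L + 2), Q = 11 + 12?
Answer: -384335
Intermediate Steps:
Q = 23
J(L) = L*(2 + L)
q(p) = 49*p (q(p) = p + (6*(2 + 6))*p = p + (6*8)*p = p + 48*p = 49*p)
-395*(-154 + q(Q)) = -395*(-154 + 49*23) = -395*(-154 + 1127) = -395*973 = -384335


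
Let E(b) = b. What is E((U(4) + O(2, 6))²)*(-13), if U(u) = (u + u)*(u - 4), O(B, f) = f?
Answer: -468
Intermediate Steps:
U(u) = 2*u*(-4 + u) (U(u) = (2*u)*(-4 + u) = 2*u*(-4 + u))
E((U(4) + O(2, 6))²)*(-13) = (2*4*(-4 + 4) + 6)²*(-13) = (2*4*0 + 6)²*(-13) = (0 + 6)²*(-13) = 6²*(-13) = 36*(-13) = -468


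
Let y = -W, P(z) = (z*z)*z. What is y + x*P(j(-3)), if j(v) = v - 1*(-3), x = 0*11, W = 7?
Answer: -7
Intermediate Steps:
x = 0
j(v) = 3 + v (j(v) = v + 3 = 3 + v)
P(z) = z**3 (P(z) = z**2*z = z**3)
y = -7 (y = -1*7 = -7)
y + x*P(j(-3)) = -7 + 0*(3 - 3)**3 = -7 + 0*0**3 = -7 + 0*0 = -7 + 0 = -7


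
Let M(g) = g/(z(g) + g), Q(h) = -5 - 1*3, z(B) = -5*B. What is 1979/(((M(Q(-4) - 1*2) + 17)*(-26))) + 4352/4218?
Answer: -6452126/1836939 ≈ -3.5124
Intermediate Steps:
Q(h) = -8 (Q(h) = -5 - 3 = -8)
M(g) = -¼ (M(g) = g/(-5*g + g) = g/((-4*g)) = g*(-1/(4*g)) = -¼)
1979/(((M(Q(-4) - 1*2) + 17)*(-26))) + 4352/4218 = 1979/(((-¼ + 17)*(-26))) + 4352/4218 = 1979/(((67/4)*(-26))) + 4352*(1/4218) = 1979/(-871/2) + 2176/2109 = 1979*(-2/871) + 2176/2109 = -3958/871 + 2176/2109 = -6452126/1836939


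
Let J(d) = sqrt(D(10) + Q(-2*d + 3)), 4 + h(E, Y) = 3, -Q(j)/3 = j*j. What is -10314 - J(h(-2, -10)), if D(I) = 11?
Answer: -10314 - 8*I ≈ -10314.0 - 8.0*I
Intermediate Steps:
Q(j) = -3*j**2 (Q(j) = -3*j*j = -3*j**2)
h(E, Y) = -1 (h(E, Y) = -4 + 3 = -1)
J(d) = sqrt(11 - 3*(3 - 2*d)**2) (J(d) = sqrt(11 - 3*(-2*d + 3)**2) = sqrt(11 - 3*(3 - 2*d)**2))
-10314 - J(h(-2, -10)) = -10314 - sqrt(11 - 3*(3 - 2*(-1))**2) = -10314 - sqrt(11 - 3*(3 + 2)**2) = -10314 - sqrt(11 - 3*5**2) = -10314 - sqrt(11 - 3*25) = -10314 - sqrt(11 - 75) = -10314 - sqrt(-64) = -10314 - 8*I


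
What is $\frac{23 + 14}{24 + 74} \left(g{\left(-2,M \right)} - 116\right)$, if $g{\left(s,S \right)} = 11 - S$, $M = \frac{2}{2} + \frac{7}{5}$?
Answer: $- \frac{19869}{490} \approx -40.549$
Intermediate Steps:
$M = \frac{12}{5}$ ($M = 2 \cdot \frac{1}{2} + 7 \cdot \frac{1}{5} = 1 + \frac{7}{5} = \frac{12}{5} \approx 2.4$)
$\frac{23 + 14}{24 + 74} \left(g{\left(-2,M \right)} - 116\right) = \frac{23 + 14}{24 + 74} \left(\left(11 - \frac{12}{5}\right) - 116\right) = \frac{37}{98} \left(\left(11 - \frac{12}{5}\right) - 116\right) = 37 \cdot \frac{1}{98} \left(\frac{43}{5} - 116\right) = \frac{37}{98} \left(- \frac{537}{5}\right) = - \frac{19869}{490}$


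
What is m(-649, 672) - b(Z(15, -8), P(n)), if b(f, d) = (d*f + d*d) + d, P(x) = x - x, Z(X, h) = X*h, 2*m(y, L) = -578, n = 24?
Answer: -289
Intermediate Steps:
m(y, L) = -289 (m(y, L) = (1/2)*(-578) = -289)
P(x) = 0
b(f, d) = d + d**2 + d*f (b(f, d) = (d*f + d**2) + d = (d**2 + d*f) + d = d + d**2 + d*f)
m(-649, 672) - b(Z(15, -8), P(n)) = -289 - 0*(1 + 0 + 15*(-8)) = -289 - 0*(1 + 0 - 120) = -289 - 0*(-119) = -289 - 1*0 = -289 + 0 = -289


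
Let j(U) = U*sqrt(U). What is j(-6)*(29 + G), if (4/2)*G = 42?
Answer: -300*I*sqrt(6) ≈ -734.85*I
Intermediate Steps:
j(U) = U**(3/2)
G = 21 (G = (1/2)*42 = 21)
j(-6)*(29 + G) = (-6)**(3/2)*(29 + 21) = -6*I*sqrt(6)*50 = -300*I*sqrt(6)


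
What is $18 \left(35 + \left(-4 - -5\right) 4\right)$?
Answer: $702$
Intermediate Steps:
$18 \left(35 + \left(-4 - -5\right) 4\right) = 18 \left(35 + \left(-4 + 5\right) 4\right) = 18 \left(35 + 1 \cdot 4\right) = 18 \left(35 + 4\right) = 18 \cdot 39 = 702$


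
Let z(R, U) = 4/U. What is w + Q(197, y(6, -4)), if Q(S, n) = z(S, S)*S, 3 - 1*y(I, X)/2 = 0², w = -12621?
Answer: -12617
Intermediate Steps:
y(I, X) = 6 (y(I, X) = 6 - 2*0² = 6 - 2*0 = 6 + 0 = 6)
Q(S, n) = 4 (Q(S, n) = (4/S)*S = 4)
w + Q(197, y(6, -4)) = -12621 + 4 = -12617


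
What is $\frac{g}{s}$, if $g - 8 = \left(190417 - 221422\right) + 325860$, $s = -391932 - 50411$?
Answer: $- \frac{294863}{442343} \approx -0.66659$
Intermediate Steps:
$s = -442343$ ($s = -391932 - 50411 = -442343$)
$g = 294863$ ($g = 8 + \left(\left(190417 - 221422\right) + 325860\right) = 8 + \left(-31005 + 325860\right) = 8 + 294855 = 294863$)
$\frac{g}{s} = \frac{294863}{-442343} = 294863 \left(- \frac{1}{442343}\right) = - \frac{294863}{442343}$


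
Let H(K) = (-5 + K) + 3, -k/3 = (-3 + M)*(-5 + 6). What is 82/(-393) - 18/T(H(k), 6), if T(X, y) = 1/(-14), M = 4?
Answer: 98954/393 ≈ 251.79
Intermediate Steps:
k = -3 (k = -3*(-3 + 4)*(-5 + 6) = -3 ≈ -3.0000)
H(K) = -2 + K
T(X, y) = -1/14
82/(-393) - 18/T(H(k), 6) = 82/(-393) - 18/(-1/14) = 82*(-1/393) - 18*(-14) = -82/393 + 252 = 98954/393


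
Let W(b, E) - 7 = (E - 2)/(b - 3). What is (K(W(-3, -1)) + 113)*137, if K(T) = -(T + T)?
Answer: 13426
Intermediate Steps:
W(b, E) = 7 + (-2 + E)/(-3 + b) (W(b, E) = 7 + (E - 2)/(b - 3) = 7 + (-2 + E)/(-3 + b))
K(T) = -2*T
(K(W(-3, -1)) + 113)*137 = (-2*(-23 - 1 + 7*(-3))/(-3 - 3) + 113)*137 = (-2*(-23 - 1 - 21)/(-6) + 113)*137 = (-(-1)*(-45)/3 + 113)*137 = (-2*15/2 + 113)*137 = (-15 + 113)*137 = 98*137 = 13426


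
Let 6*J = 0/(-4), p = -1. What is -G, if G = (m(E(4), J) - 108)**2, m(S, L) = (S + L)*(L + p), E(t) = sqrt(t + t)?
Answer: -11672 - 432*sqrt(2) ≈ -12283.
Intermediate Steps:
E(t) = sqrt(2)*sqrt(t) (E(t) = sqrt(2*t) = sqrt(2)*sqrt(t))
J = 0 (J = (0/(-4))/6 = (0*(-1/4))/6 = (1/6)*0 = 0)
m(S, L) = (-1 + L)*(L + S) (m(S, L) = (S + L)*(L - 1) = (L + S)*(-1 + L) = (-1 + L)*(L + S))
G = (-108 - 2*sqrt(2))**2 (G = ((0**2 - 1*0 - sqrt(2)*sqrt(4) + 0*(sqrt(2)*sqrt(4))) - 108)**2 = ((0 + 0 - sqrt(2)*2 + 0*(sqrt(2)*2)) - 108)**2 = ((0 + 0 - 2*sqrt(2) + 0*(2*sqrt(2))) - 108)**2 = ((0 + 0 - 2*sqrt(2) + 0) - 108)**2 = (-2*sqrt(2) - 108)**2 = (-108 - 2*sqrt(2))**2 ≈ 12283.)
-G = -(11672 + 432*sqrt(2)) = -11672 - 432*sqrt(2)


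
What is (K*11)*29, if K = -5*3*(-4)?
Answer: 19140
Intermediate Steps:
K = 60 (K = -15*(-4) = 60)
(K*11)*29 = (60*11)*29 = 660*29 = 19140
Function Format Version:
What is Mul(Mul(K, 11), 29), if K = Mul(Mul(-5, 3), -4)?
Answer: 19140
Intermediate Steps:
K = 60 (K = Mul(-15, -4) = 60)
Mul(Mul(K, 11), 29) = Mul(Mul(60, 11), 29) = Mul(660, 29) = 19140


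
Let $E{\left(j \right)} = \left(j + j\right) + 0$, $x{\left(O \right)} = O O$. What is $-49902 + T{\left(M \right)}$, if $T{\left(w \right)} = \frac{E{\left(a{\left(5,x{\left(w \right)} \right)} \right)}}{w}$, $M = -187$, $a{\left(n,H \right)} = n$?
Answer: $- \frac{9331684}{187} \approx -49902.0$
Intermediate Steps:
$x{\left(O \right)} = O^{2}$
$E{\left(j \right)} = 2 j$ ($E{\left(j \right)} = 2 j + 0 = 2 j$)
$T{\left(w \right)} = \frac{10}{w}$ ($T{\left(w \right)} = \frac{2 \cdot 5}{w} = \frac{10}{w}$)
$-49902 + T{\left(M \right)} = -49902 + \frac{10}{-187} = -49902 + 10 \left(- \frac{1}{187}\right) = -49902 - \frac{10}{187} = - \frac{9331684}{187}$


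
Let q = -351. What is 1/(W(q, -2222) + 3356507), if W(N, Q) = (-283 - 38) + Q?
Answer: 1/3353964 ≈ 2.9815e-7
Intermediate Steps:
W(N, Q) = -321 + Q
1/(W(q, -2222) + 3356507) = 1/((-321 - 2222) + 3356507) = 1/(-2543 + 3356507) = 1/3353964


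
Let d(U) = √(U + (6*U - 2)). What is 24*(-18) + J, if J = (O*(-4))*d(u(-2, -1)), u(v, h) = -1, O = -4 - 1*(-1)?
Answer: -432 + 36*I ≈ -432.0 + 36.0*I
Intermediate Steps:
O = -3 (O = -4 + 1 = -3)
d(U) = √(-2 + 7*U) (d(U) = √(U + (-2 + 6*U)) = √(-2 + 7*U))
J = 36*I (J = (-3*(-4))*√(-2 + 7*(-1)) = 12*√(-2 - 7) = 12*√(-9) = 12*(3*I) = 36*I ≈ 36.0*I)
24*(-18) + J = 24*(-18) + 36*I = -432 + 36*I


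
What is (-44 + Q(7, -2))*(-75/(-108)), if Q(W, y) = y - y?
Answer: -275/9 ≈ -30.556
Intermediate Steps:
Q(W, y) = 0
(-44 + Q(7, -2))*(-75/(-108)) = (-44 + 0)*(-75/(-108)) = -(-3300)*(-1)/108 = -44*25/36 = -275/9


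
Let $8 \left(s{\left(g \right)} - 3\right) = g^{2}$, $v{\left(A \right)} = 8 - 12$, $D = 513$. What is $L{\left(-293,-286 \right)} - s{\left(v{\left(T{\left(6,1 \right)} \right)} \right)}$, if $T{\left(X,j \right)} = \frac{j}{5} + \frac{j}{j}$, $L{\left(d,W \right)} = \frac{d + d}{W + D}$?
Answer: $- \frac{1721}{227} \approx -7.5815$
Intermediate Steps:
$L{\left(d,W \right)} = \frac{2 d}{513 + W}$ ($L{\left(d,W \right)} = \frac{d + d}{W + 513} = \frac{2 d}{513 + W}$)
$T{\left(X,j \right)} = 1 + \frac{j}{5}$ ($T{\left(X,j \right)} = j \frac{1}{5} + 1 = \frac{j}{5} + 1 = 1 + \frac{j}{5}$)
$v{\left(A \right)} = -4$ ($v{\left(A \right)} = 8 - 12 = -4$)
$s{\left(g \right)} = 3 + \frac{g^{2}}{8}$
$L{\left(-293,-286 \right)} - s{\left(v{\left(T{\left(6,1 \right)} \right)} \right)} = 2 \left(-293\right) \frac{1}{513 - 286} - \left(3 + \frac{\left(-4\right)^{2}}{8}\right) = 2 \left(-293\right) \frac{1}{227} - \left(3 + \frac{1}{8} \cdot 16\right) = 2 \left(-293\right) \frac{1}{227} - \left(3 + 2\right) = - \frac{586}{227} - 5 = - \frac{1721}{227}$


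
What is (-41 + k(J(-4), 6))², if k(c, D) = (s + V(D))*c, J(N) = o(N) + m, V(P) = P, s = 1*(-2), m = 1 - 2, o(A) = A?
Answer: 3721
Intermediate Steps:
m = -1
s = -2
J(N) = -1 + N (J(N) = N - 1 = -1 + N)
k(c, D) = c*(-2 + D) (k(c, D) = (-2 + D)*c = c*(-2 + D))
(-41 + k(J(-4), 6))² = (-41 + (-1 - 4)*(-2 + 6))² = (-41 - 5*4)² = (-41 - 20)² = (-61)² = 3721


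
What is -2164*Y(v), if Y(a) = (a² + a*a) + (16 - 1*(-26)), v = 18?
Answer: -1493160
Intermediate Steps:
Y(a) = 42 + 2*a² (Y(a) = (a² + a²) + (16 + 26) = 2*a² + 42 = 42 + 2*a²)
-2164*Y(v) = -2164*(42 + 2*18²) = -2164*(42 + 2*324) = -2164*(42 + 648) = -2164*690 = -1493160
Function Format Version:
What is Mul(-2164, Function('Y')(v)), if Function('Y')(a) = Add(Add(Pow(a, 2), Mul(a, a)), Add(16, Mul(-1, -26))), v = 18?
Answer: -1493160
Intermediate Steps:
Function('Y')(a) = Add(42, Mul(2, Pow(a, 2))) (Function('Y')(a) = Add(Add(Pow(a, 2), Pow(a, 2)), Add(16, 26)) = Add(Mul(2, Pow(a, 2)), 42) = Add(42, Mul(2, Pow(a, 2))))
Mul(-2164, Function('Y')(v)) = Mul(-2164, Add(42, Mul(2, Pow(18, 2)))) = Mul(-2164, Add(42, Mul(2, 324))) = Mul(-2164, Add(42, 648)) = Mul(-2164, 690) = -1493160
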